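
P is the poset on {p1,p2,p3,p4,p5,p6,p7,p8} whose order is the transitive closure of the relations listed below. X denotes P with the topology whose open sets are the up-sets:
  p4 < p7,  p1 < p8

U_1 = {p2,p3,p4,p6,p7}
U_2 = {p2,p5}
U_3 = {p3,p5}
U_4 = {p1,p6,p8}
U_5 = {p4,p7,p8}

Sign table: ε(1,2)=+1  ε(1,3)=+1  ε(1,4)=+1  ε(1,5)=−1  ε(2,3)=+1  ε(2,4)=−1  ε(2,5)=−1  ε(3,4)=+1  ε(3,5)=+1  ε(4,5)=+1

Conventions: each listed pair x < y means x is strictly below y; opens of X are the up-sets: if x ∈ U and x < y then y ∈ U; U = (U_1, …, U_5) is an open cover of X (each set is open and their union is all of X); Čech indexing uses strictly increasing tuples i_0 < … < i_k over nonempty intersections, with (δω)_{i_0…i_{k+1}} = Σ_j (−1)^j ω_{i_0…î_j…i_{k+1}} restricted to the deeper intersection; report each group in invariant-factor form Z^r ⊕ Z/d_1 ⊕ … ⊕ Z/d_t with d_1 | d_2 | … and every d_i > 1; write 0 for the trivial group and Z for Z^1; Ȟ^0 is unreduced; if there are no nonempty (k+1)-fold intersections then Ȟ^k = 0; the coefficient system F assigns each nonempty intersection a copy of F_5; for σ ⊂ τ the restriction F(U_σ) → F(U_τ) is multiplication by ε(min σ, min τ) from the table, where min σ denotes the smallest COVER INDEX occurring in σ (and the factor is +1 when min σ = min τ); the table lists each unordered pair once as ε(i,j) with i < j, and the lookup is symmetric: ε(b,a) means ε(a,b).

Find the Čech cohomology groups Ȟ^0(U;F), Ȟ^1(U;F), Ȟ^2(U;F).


Ȟ^0 ≅ 0; Ȟ^1 ≅ Z/5; Ȟ^2 ≅ 0

nerve of the cover:
  U12={p2} U13={p3} U14={p6} U15={p4,p7} U23={p5} U45={p8}
C dims 5,6; δ0: rk_F5 5
Ȟ^0 = (5 − 5) − 0 = 0, so Ȟ^0 ≅ 0
Ȟ^1 = (6 − 0) − 5 = 1, so Ȟ^1 ≅ Z/5
Ȟ^2 = (0 − 0) − 0 = 0, so Ȟ^2 ≅ 0


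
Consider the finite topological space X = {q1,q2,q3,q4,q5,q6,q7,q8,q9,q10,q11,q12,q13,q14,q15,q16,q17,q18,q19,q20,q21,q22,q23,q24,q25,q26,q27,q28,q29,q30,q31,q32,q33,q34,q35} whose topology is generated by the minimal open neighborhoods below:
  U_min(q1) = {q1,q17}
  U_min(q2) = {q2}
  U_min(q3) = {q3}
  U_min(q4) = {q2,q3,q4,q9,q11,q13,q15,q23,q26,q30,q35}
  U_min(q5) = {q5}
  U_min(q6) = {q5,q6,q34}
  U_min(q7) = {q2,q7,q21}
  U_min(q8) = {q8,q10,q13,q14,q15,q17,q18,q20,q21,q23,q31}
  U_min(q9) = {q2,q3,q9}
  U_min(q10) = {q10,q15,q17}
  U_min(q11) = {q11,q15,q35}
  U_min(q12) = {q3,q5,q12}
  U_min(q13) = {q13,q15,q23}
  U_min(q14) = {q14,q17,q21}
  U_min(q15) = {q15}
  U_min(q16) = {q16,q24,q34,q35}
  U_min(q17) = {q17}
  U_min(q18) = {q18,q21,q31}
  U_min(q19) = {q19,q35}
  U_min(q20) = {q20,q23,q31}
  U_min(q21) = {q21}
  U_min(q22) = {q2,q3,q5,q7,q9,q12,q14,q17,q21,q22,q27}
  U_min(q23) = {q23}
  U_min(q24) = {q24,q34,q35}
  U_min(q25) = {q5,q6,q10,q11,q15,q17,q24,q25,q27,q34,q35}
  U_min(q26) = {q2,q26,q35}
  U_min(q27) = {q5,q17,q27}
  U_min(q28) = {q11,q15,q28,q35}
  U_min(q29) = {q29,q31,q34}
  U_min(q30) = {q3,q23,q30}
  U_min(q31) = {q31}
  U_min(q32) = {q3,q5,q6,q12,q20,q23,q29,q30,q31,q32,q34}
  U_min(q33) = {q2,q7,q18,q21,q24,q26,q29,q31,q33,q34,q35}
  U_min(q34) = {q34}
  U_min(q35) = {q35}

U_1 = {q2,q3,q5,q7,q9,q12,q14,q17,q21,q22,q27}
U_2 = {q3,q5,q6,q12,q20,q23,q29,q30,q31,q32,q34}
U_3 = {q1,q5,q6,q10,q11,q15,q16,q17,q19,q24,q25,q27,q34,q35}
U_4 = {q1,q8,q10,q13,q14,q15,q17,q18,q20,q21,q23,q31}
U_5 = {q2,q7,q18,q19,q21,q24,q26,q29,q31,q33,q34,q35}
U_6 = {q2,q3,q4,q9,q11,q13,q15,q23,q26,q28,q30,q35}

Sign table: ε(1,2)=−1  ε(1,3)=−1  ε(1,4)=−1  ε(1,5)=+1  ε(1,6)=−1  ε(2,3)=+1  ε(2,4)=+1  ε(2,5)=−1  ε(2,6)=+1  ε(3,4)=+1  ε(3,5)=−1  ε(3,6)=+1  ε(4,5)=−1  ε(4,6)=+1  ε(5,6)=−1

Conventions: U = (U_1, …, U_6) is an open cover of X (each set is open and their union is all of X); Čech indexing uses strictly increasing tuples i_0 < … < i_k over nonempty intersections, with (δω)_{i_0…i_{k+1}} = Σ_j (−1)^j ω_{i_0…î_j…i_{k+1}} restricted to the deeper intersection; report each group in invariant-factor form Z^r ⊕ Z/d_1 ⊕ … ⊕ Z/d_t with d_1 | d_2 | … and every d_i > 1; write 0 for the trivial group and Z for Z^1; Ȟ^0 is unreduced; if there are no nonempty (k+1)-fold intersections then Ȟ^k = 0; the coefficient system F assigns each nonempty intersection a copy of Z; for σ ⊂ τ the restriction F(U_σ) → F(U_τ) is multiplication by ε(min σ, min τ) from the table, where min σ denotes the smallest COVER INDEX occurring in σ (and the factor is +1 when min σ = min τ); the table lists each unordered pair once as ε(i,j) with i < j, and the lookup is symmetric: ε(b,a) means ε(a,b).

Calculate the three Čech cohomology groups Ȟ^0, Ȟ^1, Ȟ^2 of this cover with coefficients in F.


Ȟ^0(U;F) ≅ Z,  Ȟ^1(U;F) ≅ 0,  Ȟ^2(U;F) ≅ Z/2

intersection data:
  U12={q3,q5,q12} U13={q5,q17,q27} U14={q14,q17,q21} U15={q2,q7,q21} U16={q2,q3,q9} U23={q5,q6,q34} U24={q20,q23,q31} U25={q29,q31,q34} U26={q3,q23,q30} U34={q1,q10,q15,q17} U35={q19,q24,q34,q35} U36={q11,q15,q35} U45={q18,q21,q31} U46={q13,q15,q23} U56={q2,q26,q35}
  U123={q5} U126={q3} U134={q17} U145={q21} U156={q2} U235={q34} U245={q31} U246={q23} U346={q15} U356={q35}
C dims 6,15,10; δ0: rk 5, SNF 1^5; δ1: rk 10, SNF 1^9·2
Ȟ^0 = (6 − 5) − 0 = 1, so Ȟ^0 ≅ Z
Ȟ^1 = (15 − 10) − 5 = 0, so Ȟ^1 ≅ 0
Ȟ^2 = (10 − 0) − 10 = 0 plus torsion [2], so Ȟ^2 ≅ Z/2


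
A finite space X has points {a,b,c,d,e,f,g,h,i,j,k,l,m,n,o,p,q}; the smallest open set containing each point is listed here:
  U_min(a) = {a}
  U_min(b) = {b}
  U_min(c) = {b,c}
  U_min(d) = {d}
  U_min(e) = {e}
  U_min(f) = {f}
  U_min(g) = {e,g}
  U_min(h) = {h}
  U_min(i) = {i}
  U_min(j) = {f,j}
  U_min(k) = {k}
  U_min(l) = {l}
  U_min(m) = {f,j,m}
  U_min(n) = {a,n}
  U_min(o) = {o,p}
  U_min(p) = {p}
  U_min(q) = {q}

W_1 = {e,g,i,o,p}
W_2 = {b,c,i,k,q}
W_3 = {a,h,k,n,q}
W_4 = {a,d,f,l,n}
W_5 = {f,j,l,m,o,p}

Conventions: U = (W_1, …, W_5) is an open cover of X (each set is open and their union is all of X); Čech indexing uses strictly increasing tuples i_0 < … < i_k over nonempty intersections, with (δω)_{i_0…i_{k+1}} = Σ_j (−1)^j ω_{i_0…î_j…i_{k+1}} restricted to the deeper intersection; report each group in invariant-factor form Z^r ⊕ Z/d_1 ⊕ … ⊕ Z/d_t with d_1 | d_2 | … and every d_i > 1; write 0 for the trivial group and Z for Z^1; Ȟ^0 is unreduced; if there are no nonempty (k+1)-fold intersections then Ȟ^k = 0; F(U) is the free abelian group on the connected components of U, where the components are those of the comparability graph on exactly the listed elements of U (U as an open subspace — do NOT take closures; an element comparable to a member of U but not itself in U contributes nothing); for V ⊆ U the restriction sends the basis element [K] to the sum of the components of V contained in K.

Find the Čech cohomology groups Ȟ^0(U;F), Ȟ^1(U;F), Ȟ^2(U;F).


Ȟ^0 = Z^11, Ȟ^1 = 0 and Ȟ^2 = 0

nonempty overlaps:
  W12={i} W15={o,p} W23={k,q} W34={a,n} W45={f,l}
components per intersection:
  W1: {e,g} {i} {o,p}
  W2: {b,c} {i} {k} {q}
  W3: {a,n} {h} {k} {q}
  W4: {a,n} {d} {f} {l}
  W5: {f,j,m} {l} {o,p}
  W12: {i}
  W15: {o,p}
  W23: {k} {q}
  W34: {a,n}
  W45: {f} {l}
C dims 18,7; δ0: rk 7, SNF 1^7
degree 0: 18−7−0 = 11 → Ȟ^0 ≅ Z^11
degree 1: 7−0−7 = 0 → Ȟ^1 ≅ 0
degree 2: 0−0−0 = 0 → Ȟ^2 ≅ 0


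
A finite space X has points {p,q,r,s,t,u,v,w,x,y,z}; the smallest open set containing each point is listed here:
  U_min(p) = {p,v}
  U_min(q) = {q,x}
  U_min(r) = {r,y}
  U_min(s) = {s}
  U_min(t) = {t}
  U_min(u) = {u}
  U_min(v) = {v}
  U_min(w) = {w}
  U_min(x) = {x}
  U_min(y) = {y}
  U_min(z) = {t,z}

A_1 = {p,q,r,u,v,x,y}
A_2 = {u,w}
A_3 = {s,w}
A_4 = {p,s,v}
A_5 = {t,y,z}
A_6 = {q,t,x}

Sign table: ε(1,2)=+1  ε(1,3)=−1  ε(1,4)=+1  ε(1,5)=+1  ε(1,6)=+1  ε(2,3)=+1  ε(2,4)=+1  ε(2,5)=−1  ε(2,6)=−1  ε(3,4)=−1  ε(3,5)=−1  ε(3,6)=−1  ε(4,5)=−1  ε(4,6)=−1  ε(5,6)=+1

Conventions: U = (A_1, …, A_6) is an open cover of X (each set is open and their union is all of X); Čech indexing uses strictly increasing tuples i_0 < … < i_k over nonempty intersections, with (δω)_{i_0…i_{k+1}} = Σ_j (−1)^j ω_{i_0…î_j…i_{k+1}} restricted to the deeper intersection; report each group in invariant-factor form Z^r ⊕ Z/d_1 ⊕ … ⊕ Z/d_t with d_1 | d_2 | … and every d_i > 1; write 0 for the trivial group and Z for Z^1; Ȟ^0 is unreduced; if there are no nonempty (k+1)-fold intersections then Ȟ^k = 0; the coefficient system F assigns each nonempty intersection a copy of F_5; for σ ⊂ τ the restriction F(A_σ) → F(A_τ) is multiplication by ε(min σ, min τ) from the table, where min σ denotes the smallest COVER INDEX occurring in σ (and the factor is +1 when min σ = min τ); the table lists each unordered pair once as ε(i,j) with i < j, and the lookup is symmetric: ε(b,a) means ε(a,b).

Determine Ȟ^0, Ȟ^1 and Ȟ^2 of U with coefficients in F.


Ȟ^0 = 0, Ȟ^1 = Z/5, Ȟ^2 = 0

nerve of the cover:
  A12={u} A14={p,v} A15={y} A16={q,x} A23={w} A34={s} A56={t}
C dims 6,7; δ0: rk_F5 6
Ȟ^0 = (6 − 6) − 0 = 0, so Ȟ^0 ≅ 0
Ȟ^1 = (7 − 0) − 6 = 1, so Ȟ^1 ≅ Z/5
Ȟ^2 = (0 − 0) − 0 = 0, so Ȟ^2 ≅ 0


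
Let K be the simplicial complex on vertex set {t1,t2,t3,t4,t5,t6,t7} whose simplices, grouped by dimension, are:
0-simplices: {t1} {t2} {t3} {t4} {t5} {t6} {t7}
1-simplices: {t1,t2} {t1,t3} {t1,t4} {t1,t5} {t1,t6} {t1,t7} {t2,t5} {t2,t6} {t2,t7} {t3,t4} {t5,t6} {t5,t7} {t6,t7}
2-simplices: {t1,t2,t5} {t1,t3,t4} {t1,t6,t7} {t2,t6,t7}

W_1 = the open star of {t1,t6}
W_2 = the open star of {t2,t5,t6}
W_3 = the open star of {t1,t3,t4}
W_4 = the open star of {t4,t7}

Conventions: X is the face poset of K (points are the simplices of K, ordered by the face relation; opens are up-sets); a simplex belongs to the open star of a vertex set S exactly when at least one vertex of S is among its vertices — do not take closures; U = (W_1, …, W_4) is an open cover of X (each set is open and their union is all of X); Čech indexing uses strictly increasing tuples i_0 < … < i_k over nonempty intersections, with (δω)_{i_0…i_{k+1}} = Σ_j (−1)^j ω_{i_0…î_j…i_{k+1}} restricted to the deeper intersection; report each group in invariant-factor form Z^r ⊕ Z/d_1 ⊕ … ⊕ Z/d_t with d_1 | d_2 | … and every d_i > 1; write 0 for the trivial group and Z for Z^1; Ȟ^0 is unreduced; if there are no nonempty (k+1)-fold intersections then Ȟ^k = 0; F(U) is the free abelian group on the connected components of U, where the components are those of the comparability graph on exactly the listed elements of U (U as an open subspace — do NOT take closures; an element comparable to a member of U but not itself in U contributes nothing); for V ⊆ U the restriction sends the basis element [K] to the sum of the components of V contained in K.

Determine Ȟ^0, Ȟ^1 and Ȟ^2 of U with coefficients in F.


Ȟ^0 = Z,  Ȟ^1 = Z^2,  Ȟ^2 = 0

cover nerve:
  W1={{t1},{t6},{t1,t2},{t1,t3},{t1,t4},{t1,t5},{t1,t6},{t1,t7},{t2,t6},{t5,t6},{t6,t7},{t1,t2,t5},{t1,t3,t4},{t1,t6,t7},{t2,t6,t7}} W2={{t2},{t5},{t6},{t1,t2},{t1,t5},{t1,t6},{t2,t5},{t2,t6},{t2,t7},{t5,t6},{t5,t7},{t6,t7},{t1,t2,t5},{t1,t6,t7},{t2,t6,t7}} W3={{t1},{t3},{t4},{t1,t2},{t1,t3},{t1,t4},{t1,t5},{t1,t6},{t1,t7},{t3,t4},{t1,t2,t5},{t1,t3,t4},{t1,t6,t7}} W4={{t4},{t7},{t1,t4},{t1,t7},{t2,t7},{t3,t4},{t5,t7},{t6,t7},{t1,t3,t4},{t1,t6,t7},{t2,t6,t7}}
  W12={{t6},{t1,t2},{t1,t5},{t1,t6},{t2,t6},{t5,t6},{t6,t7},{t1,t2,t5},{t1,t6,t7},{t2,t6,t7}} W13={{t1},{t1,t2},{t1,t3},{t1,t4},{t1,t5},{t1,t6},{t1,t7},{t1,t2,t5},{t1,t3,t4},{t1,t6,t7}} W14={{t1,t4},{t1,t7},{t6,t7},{t1,t3,t4},{t1,t6,t7},{t2,t6,t7}} W23={{t1,t2},{t1,t5},{t1,t6},{t1,t2,t5},{t1,t6,t7}} W24={{t2,t7},{t5,t7},{t6,t7},{t1,t6,t7},{t2,t6,t7}} W34={{t4},{t1,t4},{t1,t7},{t3,t4},{t1,t3,t4},{t1,t6,t7}}
  W123={{t1,t2},{t1,t5},{t1,t6},{t1,t2,t5},{t1,t6,t7}} W124={{t6,t7},{t1,t6,t7},{t2,t6,t7}} W134={{t1,t4},{t1,t7},{t1,t3,t4},{t1,t6,t7}} W234={{t1,t6,t7}}
  W1234={{t1,t6,t7}}
components per intersection:
  W1: {{t1},{t6},{t1,t2},{t1,t3},{t1,t4},{t1,t5},{t1,t6},{t1,t7},{t2,t6},{t5,t6},{t6,t7},{t1,t2,t5},{t1,t3,t4},{t1,t6,t7},{t2,t6,t7}}
  W2: {{t2},{t5},{t6},{t1,t2},{t1,t5},{t1,t6},{t2,t5},{t2,t6},{t2,t7},{t5,t6},{t5,t7},{t6,t7},{t1,t2,t5},{t1,t6,t7},{t2,t6,t7}}
  W3: {{t1},{t3},{t4},{t1,t2},{t1,t3},{t1,t4},{t1,t5},{t1,t6},{t1,t7},{t3,t4},{t1,t2,t5},{t1,t3,t4},{t1,t6,t7}}
  W4: {{t4},{t1,t4},{t3,t4},{t1,t3,t4}} {{t7},{t1,t7},{t2,t7},{t5,t7},{t6,t7},{t1,t6,t7},{t2,t6,t7}}
  W12: {{t6},{t1,t6},{t2,t6},{t5,t6},{t6,t7},{t1,t6,t7},{t2,t6,t7}} {{t1,t2},{t1,t5},{t1,t2,t5}}
  W13: {{t1},{t1,t2},{t1,t3},{t1,t4},{t1,t5},{t1,t6},{t1,t7},{t1,t2,t5},{t1,t3,t4},{t1,t6,t7}}
  W14: {{t1,t4},{t1,t3,t4}} {{t1,t7},{t6,t7},{t1,t6,t7},{t2,t6,t7}}
  W23: {{t1,t2},{t1,t5},{t1,t2,t5}} {{t1,t6},{t1,t6,t7}}
  W24: {{t2,t7},{t6,t7},{t1,t6,t7},{t2,t6,t7}} {{t5,t7}}
  W34: {{t4},{t1,t4},{t3,t4},{t1,t3,t4}} {{t1,t7},{t1,t6,t7}}
  W123: {{t1,t2},{t1,t5},{t1,t2,t5}} {{t1,t6},{t1,t6,t7}}
  W124: {{t6,t7},{t1,t6,t7},{t2,t6,t7}}
  W134: {{t1,t4},{t1,t3,t4}} {{t1,t7},{t1,t6,t7}}
  W234: {{t1,t6,t7}}
  W1234: {{t1,t6,t7}}
C dims 5,11,6,1; δ0: rk 4, SNF 1^4; δ1: rk 5, SNF 1^5; δ2: rk 1, SNF 1^1
Ȟ^0: (5−4)−0=1 ⇒ Z
Ȟ^1: (11−5)−4=2 ⇒ Z^2
Ȟ^2: (6−1)−5=0 ⇒ 0


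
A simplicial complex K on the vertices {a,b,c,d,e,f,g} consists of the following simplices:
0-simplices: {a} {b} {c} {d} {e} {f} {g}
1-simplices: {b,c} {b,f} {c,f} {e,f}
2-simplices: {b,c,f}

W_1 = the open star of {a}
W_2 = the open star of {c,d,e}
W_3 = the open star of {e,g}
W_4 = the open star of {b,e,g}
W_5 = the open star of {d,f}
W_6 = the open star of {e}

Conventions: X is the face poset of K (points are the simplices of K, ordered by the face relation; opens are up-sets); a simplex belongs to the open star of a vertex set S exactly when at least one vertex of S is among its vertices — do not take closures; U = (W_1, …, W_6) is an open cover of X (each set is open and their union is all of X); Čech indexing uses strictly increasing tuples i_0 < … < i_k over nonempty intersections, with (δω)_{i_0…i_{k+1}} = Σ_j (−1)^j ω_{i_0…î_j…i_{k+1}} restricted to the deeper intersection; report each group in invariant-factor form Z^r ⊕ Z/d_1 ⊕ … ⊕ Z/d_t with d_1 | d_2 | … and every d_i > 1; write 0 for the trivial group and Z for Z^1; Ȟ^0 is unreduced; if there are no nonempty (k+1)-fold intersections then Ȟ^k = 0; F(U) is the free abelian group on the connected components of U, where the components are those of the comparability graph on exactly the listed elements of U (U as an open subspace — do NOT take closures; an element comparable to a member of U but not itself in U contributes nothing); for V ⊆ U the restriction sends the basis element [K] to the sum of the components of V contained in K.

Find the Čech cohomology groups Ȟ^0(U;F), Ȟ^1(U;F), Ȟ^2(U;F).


nonempty intersections:
  W1={{a}} W2={{c},{d},{e},{b,c},{c,f},{e,f},{b,c,f}} W3={{e},{g},{e,f}} W4={{b},{e},{g},{b,c},{b,f},{e,f},{b,c,f}} W5={{d},{f},{b,f},{c,f},{e,f},{b,c,f}} W6={{e},{e,f}}
  W23={{e},{e,f}} W24={{e},{b,c},{e,f},{b,c,f}} W25={{d},{c,f},{e,f},{b,c,f}} W26={{e},{e,f}} W34={{e},{g},{e,f}} W35={{e,f}} W36={{e},{e,f}} W45={{b,f},{e,f},{b,c,f}} W46={{e},{e,f}} W56={{e,f}}
  W234={{e},{e,f}} W235={{e,f}} W236={{e},{e,f}} W245={{e,f},{b,c,f}} W246={{e},{e,f}} W256={{e,f}} W345={{e,f}} W346={{e},{e,f}} W356={{e,f}} W456={{e,f}}
  W2345={{e,f}} W2346={{e},{e,f}} W2356={{e,f}} W2456={{e,f}} W3456={{e,f}}
  W23456={{e,f}}
components per intersection:
  W1: {{a}}
  W2: {{c},{b,c},{c,f},{b,c,f}} {{d}} {{e},{e,f}}
  W3: {{e},{e,f}} {{g}}
  W4: {{b},{b,c},{b,f},{b,c,f}} {{e},{e,f}} {{g}}
  W5: {{d}} {{f},{b,f},{c,f},{e,f},{b,c,f}}
  W6: {{e},{e,f}}
  W23: {{e},{e,f}}
  W24: {{e},{e,f}} {{b,c},{b,c,f}}
  W25: {{d}} {{c,f},{b,c,f}} {{e,f}}
  W26: {{e},{e,f}}
  W34: {{e},{e,f}} {{g}}
  W35: {{e,f}}
  W36: {{e},{e,f}}
  W45: {{b,f},{b,c,f}} {{e,f}}
  W46: {{e},{e,f}}
  W56: {{e,f}}
  W234: {{e},{e,f}}
  W235: {{e,f}}
  W236: {{e},{e,f}}
  W245: {{e,f}} {{b,c,f}}
  W246: {{e},{e,f}}
  W256: {{e,f}}
  W345: {{e,f}}
  W346: {{e},{e,f}}
  W356: {{e,f}}
  W456: {{e,f}}
  W2345: {{e,f}}
  W2346: {{e},{e,f}}
  W2356: {{e,f}}
  W2456: {{e,f}}
  W3456: {{e,f}}
  W23456: {{e,f}}
C dims 12,15,11,5; δ0: rk 8, SNF 1^8; δ1: rk 7, SNF 1^7; δ2: rk 4, SNF 1^4
Ȟ^0: (12−8)−0=4 ⇒ Z^4
Ȟ^1: (15−7)−8=0 ⇒ 0
Ȟ^2: (11−4)−7=0 ⇒ 0

Ȟ^0(U;F) ≅ Z^4; Ȟ^1(U;F) ≅ 0; Ȟ^2(U;F) ≅ 0


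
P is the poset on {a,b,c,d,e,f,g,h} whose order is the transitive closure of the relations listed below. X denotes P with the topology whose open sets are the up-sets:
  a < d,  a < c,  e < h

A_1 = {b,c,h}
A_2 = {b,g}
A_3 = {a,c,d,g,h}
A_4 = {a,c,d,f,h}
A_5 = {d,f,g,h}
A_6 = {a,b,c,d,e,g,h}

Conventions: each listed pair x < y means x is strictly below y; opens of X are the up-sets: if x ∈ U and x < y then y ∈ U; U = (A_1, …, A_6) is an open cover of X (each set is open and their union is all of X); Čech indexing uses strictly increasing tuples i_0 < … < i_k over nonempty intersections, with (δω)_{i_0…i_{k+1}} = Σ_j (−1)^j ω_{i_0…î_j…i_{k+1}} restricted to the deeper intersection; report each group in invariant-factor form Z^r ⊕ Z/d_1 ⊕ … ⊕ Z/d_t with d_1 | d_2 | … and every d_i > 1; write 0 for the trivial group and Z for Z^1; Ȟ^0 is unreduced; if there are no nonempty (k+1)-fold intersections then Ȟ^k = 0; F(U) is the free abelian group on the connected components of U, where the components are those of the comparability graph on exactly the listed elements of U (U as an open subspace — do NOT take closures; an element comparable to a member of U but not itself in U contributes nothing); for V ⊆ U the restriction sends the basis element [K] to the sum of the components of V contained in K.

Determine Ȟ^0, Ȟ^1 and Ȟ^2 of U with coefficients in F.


Ȟ^0 ≅ Z^5,  Ȟ^1 ≅ 0,  Ȟ^2 ≅ 0

nonempty overlaps:
  A12={b} A13={c,h} A14={c,h} A15={h} A16={b,c,h} A23={g} A25={g} A26={b,g} A34={a,c,d,h} A35={d,g,h} A36={a,c,d,g,h} A45={d,f,h} A46={a,c,d,h} A56={d,g,h}
  A126={b} A134={c,h} A135={h} A136={c,h} A145={h} A146={c,h} A156={h} A235={g} A236={g} A256={g} A345={d,h} A346={a,c,d,h} A356={d,g,h} A456={d,h}
  A1345={h} A1346={c,h} A1356={h} A1456={h} A2356={g} A3456={d,h}
  A13456={h}
components per intersection:
  A1: {b} {c} {h}
  A2: {b} {g}
  A3: {a,c,d} {g} {h}
  A4: {a,c,d} {f} {h}
  A5: {d} {f} {g} {h}
  A6: {a,c,d} {b} {e,h} {g}
  A12: {b}
  A13: {c} {h}
  A14: {c} {h}
  A15: {h}
  A16: {b} {c} {h}
  A23: {g}
  A25: {g}
  A26: {b} {g}
  A34: {a,c,d} {h}
  A35: {d} {g} {h}
  A36: {a,c,d} {g} {h}
  A45: {d} {f} {h}
  A46: {a,c,d} {h}
  A56: {d} {g} {h}
  A126: {b}
  A134: {c} {h}
  A135: {h}
  A136: {c} {h}
  A145: {h}
  A146: {c} {h}
  A156: {h}
  A235: {g}
  A236: {g}
  A256: {g}
  A345: {d} {h}
  A346: {a,c,d} {h}
  A356: {d} {g} {h}
  A456: {d} {h}
  A1345: {h}
  A1346: {c} {h}
  A1356: {h}
  A1456: {h}
  A2356: {g}
  A3456: {d} {h}
  A13456: {h}
C dims 19,29,22,8; δ0: rk 14, SNF 1^14; δ1: rk 15, SNF 1^15; δ2: rk 7, SNF 1^7
degree 0: 19−14−0 = 5 → Ȟ^0 ≅ Z^5
degree 1: 29−15−14 = 0 → Ȟ^1 ≅ 0
degree 2: 22−7−15 = 0 → Ȟ^2 ≅ 0


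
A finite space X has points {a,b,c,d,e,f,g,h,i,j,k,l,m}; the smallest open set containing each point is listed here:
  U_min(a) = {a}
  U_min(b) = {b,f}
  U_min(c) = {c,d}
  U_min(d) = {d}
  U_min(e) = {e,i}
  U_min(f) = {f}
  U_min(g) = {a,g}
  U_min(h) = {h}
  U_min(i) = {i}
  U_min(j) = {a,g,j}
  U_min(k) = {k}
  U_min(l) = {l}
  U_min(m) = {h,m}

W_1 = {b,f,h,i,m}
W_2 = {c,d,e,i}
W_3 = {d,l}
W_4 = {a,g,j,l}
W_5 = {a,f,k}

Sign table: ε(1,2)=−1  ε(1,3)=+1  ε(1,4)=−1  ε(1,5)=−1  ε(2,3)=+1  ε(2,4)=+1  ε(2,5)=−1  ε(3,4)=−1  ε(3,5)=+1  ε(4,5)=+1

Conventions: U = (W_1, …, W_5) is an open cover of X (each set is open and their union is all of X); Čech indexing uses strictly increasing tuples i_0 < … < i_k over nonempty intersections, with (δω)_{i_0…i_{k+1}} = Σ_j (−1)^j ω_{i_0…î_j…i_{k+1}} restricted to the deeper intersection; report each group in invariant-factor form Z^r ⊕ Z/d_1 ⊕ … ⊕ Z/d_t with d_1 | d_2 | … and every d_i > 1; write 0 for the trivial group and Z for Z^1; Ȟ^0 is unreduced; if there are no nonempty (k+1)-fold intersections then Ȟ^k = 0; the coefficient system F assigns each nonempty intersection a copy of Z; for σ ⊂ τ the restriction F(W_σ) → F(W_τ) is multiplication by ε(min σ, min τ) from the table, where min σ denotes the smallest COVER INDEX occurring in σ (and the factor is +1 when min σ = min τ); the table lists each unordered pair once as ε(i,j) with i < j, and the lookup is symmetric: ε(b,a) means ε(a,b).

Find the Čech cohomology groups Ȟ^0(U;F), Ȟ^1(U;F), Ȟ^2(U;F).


nerve simplices:
  W12={i} W15={f} W23={d} W34={l} W45={a}
C dims 5,5; δ0: rk 5, SNF 1^4·2
degree 0: 5−5−0 = 0 → Ȟ^0 ≅ 0
degree 1: 5−0−5 = 0 plus torsion [2] → Ȟ^1 ≅ Z/2
degree 2: 0−0−0 = 0 → Ȟ^2 ≅ 0

Ȟ^0(U;F) ≅ 0; Ȟ^1(U;F) ≅ Z/2; Ȟ^2(U;F) ≅ 0


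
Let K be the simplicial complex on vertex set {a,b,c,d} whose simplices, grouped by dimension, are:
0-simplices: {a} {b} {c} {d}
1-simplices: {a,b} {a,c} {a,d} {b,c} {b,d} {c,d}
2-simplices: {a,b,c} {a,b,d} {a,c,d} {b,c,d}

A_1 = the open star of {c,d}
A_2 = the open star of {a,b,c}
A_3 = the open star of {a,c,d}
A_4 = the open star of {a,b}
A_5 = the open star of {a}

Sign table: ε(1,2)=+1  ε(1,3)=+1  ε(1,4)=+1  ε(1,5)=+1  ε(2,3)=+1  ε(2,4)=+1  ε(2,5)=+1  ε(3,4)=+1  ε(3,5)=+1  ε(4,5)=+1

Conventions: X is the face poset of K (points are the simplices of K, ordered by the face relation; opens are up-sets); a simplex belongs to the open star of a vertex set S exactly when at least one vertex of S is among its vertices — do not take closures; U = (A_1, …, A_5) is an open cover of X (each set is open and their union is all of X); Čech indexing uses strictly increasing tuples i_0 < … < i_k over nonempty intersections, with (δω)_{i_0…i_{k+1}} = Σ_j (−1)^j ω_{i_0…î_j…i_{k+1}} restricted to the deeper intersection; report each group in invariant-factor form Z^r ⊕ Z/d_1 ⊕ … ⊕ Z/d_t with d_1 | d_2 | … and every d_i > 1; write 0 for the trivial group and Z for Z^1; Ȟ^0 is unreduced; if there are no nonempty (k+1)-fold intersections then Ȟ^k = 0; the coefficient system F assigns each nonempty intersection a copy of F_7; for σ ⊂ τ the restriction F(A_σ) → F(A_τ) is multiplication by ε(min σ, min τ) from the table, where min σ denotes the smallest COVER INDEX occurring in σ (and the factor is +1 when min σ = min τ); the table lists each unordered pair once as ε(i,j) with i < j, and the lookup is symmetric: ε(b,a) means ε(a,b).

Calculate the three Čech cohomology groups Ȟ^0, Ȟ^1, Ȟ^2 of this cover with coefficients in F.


intersection data:
  A1={{c},{d},{a,c},{a,d},{b,c},{b,d},{c,d},{a,b,c},{a,b,d},{a,c,d},{b,c,d}} A2={{a},{b},{c},{a,b},{a,c},{a,d},{b,c},{b,d},{c,d},{a,b,c},{a,b,d},{a,c,d},{b,c,d}} A3={{a},{c},{d},{a,b},{a,c},{a,d},{b,c},{b,d},{c,d},{a,b,c},{a,b,d},{a,c,d},{b,c,d}} A4={{a},{b},{a,b},{a,c},{a,d},{b,c},{b,d},{a,b,c},{a,b,d},{a,c,d},{b,c,d}} A5={{a},{a,b},{a,c},{a,d},{a,b,c},{a,b,d},{a,c,d}}
  A12={{c},{a,c},{a,d},{b,c},{b,d},{c,d},{a,b,c},{a,b,d},{a,c,d},{b,c,d}} A13={{c},{d},{a,c},{a,d},{b,c},{b,d},{c,d},{a,b,c},{a,b,d},{a,c,d},{b,c,d}} A14={{a,c},{a,d},{b,c},{b,d},{a,b,c},{a,b,d},{a,c,d},{b,c,d}} A15={{a,c},{a,d},{a,b,c},{a,b,d},{a,c,d}} A23={{a},{c},{a,b},{a,c},{a,d},{b,c},{b,d},{c,d},{a,b,c},{a,b,d},{a,c,d},{b,c,d}} A24={{a},{b},{a,b},{a,c},{a,d},{b,c},{b,d},{a,b,c},{a,b,d},{a,c,d},{b,c,d}} A25={{a},{a,b},{a,c},{a,d},{a,b,c},{a,b,d},{a,c,d}} A34={{a},{a,b},{a,c},{a,d},{b,c},{b,d},{a,b,c},{a,b,d},{a,c,d},{b,c,d}} A35={{a},{a,b},{a,c},{a,d},{a,b,c},{a,b,d},{a,c,d}} A45={{a},{a,b},{a,c},{a,d},{a,b,c},{a,b,d},{a,c,d}}
  A123={{c},{a,c},{a,d},{b,c},{b,d},{c,d},{a,b,c},{a,b,d},{a,c,d},{b,c,d}} A124={{a,c},{a,d},{b,c},{b,d},{a,b,c},{a,b,d},{a,c,d},{b,c,d}} A125={{a,c},{a,d},{a,b,c},{a,b,d},{a,c,d}} A134={{a,c},{a,d},{b,c},{b,d},{a,b,c},{a,b,d},{a,c,d},{b,c,d}} A135={{a,c},{a,d},{a,b,c},{a,b,d},{a,c,d}} A145={{a,c},{a,d},{a,b,c},{a,b,d},{a,c,d}} A234={{a},{a,b},{a,c},{a,d},{b,c},{b,d},{a,b,c},{a,b,d},{a,c,d},{b,c,d}} A235={{a},{a,b},{a,c},{a,d},{a,b,c},{a,b,d},{a,c,d}} A245={{a},{a,b},{a,c},{a,d},{a,b,c},{a,b,d},{a,c,d}} A345={{a},{a,b},{a,c},{a,d},{a,b,c},{a,b,d},{a,c,d}}
  A1234={{a,c},{a,d},{b,c},{b,d},{a,b,c},{a,b,d},{a,c,d},{b,c,d}} A1235={{a,c},{a,d},{a,b,c},{a,b,d},{a,c,d}} A1245={{a,c},{a,d},{a,b,c},{a,b,d},{a,c,d}} A1345={{a,c},{a,d},{a,b,c},{a,b,d},{a,c,d}} A2345={{a},{a,b},{a,c},{a,d},{a,b,c},{a,b,d},{a,c,d}}
  A12345={{a,c},{a,d},{a,b,c},{a,b,d},{a,c,d}}
C dims 5,10,10,5; δ0: rk_F7 4; δ1: rk_F7 6; δ2: rk_F7 4
Ȟ^0 = (5 − 4) − 0 = 1, so Ȟ^0 ≅ Z/7
Ȟ^1 = (10 − 6) − 4 = 0, so Ȟ^1 ≅ 0
Ȟ^2 = (10 − 4) − 6 = 0, so Ȟ^2 ≅ 0

Ȟ^0 = Z/7; Ȟ^1 = 0; Ȟ^2 = 0


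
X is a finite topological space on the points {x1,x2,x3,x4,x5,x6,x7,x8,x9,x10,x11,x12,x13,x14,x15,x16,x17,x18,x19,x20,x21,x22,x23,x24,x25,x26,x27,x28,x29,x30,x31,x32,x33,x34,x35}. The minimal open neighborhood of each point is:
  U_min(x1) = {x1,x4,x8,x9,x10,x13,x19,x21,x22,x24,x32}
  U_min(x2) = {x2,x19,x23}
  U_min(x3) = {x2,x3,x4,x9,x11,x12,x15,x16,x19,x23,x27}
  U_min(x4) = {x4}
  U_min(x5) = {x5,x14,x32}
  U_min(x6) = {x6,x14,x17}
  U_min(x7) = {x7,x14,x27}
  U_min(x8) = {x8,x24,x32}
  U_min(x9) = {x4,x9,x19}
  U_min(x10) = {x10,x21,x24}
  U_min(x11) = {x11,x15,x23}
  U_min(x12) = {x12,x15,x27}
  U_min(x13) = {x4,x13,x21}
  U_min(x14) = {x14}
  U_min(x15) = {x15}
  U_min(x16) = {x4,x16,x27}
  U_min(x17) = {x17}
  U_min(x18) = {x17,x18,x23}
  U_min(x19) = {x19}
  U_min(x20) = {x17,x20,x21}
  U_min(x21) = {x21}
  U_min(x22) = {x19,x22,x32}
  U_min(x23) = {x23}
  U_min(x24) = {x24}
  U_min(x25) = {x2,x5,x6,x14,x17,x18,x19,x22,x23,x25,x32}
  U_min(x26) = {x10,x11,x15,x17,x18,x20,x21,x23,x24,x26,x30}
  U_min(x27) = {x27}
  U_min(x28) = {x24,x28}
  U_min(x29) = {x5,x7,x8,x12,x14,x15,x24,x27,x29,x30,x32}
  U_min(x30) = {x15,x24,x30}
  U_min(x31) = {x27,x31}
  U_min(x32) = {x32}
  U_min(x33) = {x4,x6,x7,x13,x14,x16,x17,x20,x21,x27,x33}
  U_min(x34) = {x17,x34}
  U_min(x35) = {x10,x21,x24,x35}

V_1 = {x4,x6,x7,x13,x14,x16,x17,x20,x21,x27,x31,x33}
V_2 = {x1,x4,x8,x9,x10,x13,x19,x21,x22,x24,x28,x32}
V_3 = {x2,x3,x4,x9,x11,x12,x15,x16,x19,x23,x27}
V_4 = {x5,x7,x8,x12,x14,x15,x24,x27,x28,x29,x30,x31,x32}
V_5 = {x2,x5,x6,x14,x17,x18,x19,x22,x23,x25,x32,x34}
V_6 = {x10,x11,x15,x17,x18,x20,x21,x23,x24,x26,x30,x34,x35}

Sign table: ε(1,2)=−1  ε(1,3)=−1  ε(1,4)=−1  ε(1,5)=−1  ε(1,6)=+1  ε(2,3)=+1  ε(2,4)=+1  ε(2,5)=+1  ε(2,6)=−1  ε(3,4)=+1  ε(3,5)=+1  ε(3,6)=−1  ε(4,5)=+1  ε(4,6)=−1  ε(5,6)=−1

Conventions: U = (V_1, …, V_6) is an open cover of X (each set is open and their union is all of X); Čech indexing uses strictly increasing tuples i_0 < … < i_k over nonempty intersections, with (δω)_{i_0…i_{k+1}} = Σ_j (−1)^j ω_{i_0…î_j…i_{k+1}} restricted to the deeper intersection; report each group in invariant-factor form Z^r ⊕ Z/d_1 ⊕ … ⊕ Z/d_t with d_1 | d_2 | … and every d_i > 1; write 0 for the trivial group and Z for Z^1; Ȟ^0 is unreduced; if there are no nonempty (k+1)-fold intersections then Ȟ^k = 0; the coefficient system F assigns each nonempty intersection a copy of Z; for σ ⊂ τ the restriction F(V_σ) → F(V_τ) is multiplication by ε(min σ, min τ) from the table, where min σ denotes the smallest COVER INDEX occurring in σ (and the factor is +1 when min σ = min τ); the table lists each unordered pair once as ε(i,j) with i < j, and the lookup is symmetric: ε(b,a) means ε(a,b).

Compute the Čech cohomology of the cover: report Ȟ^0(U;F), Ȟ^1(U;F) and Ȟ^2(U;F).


nonempty intersections:
  V12={x4,x13,x21} V13={x4,x16,x27} V14={x7,x14,x27,x31} V15={x6,x14,x17} V16={x17,x20,x21} V23={x4,x9,x19} V24={x8,x24,x28,x32} V25={x19,x22,x32} V26={x10,x21,x24} V34={x12,x15,x27} V35={x2,x19,x23} V36={x11,x15,x23} V45={x5,x14,x32} V46={x15,x24,x30} V56={x17,x18,x23,x34}
  V123={x4} V126={x21} V134={x27} V145={x14} V156={x17} V235={x19} V245={x32} V246={x24} V346={x15} V356={x23}
C dims 6,15,10; δ0: rk 5, SNF 1^5; δ1: rk 10, SNF 1^9·2
Ȟ^0: (6−5)−0=1 ⇒ Z
Ȟ^1: (15−10)−5=0 ⇒ 0
Ȟ^2: (10−0)−10=0 plus torsion [2] ⇒ Z/2

Ȟ^0 = Z, Ȟ^1 = 0 and Ȟ^2 = Z/2


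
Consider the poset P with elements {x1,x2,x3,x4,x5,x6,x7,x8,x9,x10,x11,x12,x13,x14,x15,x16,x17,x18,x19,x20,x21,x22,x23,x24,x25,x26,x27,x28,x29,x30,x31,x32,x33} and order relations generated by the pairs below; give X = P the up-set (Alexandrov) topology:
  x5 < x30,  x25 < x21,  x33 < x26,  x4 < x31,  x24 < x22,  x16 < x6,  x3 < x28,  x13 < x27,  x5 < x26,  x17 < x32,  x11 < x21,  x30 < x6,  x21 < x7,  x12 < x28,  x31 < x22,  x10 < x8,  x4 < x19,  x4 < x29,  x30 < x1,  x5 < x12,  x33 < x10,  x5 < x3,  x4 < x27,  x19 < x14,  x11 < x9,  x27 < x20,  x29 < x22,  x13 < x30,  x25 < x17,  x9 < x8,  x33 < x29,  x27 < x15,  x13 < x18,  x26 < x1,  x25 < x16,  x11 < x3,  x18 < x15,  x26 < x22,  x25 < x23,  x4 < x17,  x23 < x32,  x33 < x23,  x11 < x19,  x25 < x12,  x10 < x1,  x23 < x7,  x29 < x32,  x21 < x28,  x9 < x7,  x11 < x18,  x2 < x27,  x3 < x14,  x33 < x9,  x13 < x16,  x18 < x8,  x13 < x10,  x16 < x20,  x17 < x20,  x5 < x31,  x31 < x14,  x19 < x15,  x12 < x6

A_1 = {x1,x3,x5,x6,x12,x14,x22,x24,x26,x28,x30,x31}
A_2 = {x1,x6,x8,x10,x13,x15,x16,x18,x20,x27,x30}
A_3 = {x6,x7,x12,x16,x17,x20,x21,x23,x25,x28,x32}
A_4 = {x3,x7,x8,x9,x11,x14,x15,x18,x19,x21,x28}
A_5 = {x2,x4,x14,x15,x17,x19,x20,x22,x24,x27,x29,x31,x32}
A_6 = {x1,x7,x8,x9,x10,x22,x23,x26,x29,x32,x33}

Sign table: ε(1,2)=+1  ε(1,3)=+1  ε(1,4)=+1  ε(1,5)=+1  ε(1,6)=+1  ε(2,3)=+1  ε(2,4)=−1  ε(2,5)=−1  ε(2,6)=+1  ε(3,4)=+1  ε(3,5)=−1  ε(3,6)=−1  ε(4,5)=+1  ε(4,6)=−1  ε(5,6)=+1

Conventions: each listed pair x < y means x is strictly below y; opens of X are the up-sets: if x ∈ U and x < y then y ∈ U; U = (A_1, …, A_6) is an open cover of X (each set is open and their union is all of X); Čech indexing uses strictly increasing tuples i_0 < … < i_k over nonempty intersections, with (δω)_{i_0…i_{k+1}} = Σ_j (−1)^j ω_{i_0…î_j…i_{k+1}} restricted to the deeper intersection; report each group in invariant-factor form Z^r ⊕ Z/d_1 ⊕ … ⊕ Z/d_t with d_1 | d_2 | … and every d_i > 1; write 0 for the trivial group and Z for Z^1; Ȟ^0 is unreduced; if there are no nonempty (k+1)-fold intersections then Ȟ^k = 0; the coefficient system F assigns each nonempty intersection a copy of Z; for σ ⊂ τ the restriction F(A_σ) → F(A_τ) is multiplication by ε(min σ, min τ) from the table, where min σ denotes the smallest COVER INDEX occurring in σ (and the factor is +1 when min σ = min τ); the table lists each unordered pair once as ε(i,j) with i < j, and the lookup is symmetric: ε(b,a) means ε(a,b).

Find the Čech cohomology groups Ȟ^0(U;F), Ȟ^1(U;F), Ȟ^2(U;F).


Ȟ^0 ≅ 0, Ȟ^1 ≅ Z/2 and Ȟ^2 ≅ Z

nonempty overlaps:
  A12={x1,x6,x30} A13={x6,x12,x28} A14={x3,x14,x28} A15={x14,x22,x24,x31} A16={x1,x22,x26} A23={x6,x16,x20} A24={x8,x15,x18} A25={x15,x20,x27} A26={x1,x8,x10} A34={x7,x21,x28} A35={x17,x20,x32} A36={x7,x23,x32} A45={x14,x15,x19} A46={x7,x8,x9} A56={x22,x29,x32}
  A123={x6} A126={x1} A134={x28} A145={x14} A156={x22} A235={x20} A245={x15} A246={x8} A346={x7} A356={x32}
C dims 6,15,10; δ0: rk 6, SNF 1^5·2; δ1: rk 9, SNF 1^9
degree 0: 6−6−0 = 0 → Ȟ^0 ≅ 0
degree 1: 15−9−6 = 0 plus torsion [2] → Ȟ^1 ≅ Z/2
degree 2: 10−0−9 = 1 → Ȟ^2 ≅ Z


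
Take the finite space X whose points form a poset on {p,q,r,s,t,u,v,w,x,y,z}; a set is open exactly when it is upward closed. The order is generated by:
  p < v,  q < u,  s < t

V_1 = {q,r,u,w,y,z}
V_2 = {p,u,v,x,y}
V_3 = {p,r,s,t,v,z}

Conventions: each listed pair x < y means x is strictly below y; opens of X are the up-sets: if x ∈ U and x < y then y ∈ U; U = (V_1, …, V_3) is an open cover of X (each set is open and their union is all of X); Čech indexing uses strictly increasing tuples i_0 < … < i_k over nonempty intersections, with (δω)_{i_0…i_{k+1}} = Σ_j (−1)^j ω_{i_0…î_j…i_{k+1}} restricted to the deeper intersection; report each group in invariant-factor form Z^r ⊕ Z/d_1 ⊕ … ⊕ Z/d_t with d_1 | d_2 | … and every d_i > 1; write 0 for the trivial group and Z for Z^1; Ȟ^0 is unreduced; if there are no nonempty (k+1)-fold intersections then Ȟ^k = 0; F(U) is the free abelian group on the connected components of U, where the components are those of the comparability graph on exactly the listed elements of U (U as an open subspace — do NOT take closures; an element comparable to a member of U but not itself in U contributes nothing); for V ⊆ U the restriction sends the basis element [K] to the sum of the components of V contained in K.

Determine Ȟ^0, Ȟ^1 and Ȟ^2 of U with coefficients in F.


nerve of the cover:
  V12={u,y} V13={r,z} V23={p,v}
components per intersection:
  V1: {q,u} {r} {w} {y} {z}
  V2: {p,v} {u} {x} {y}
  V3: {p,v} {r} {s,t} {z}
  V12: {u} {y}
  V13: {r} {z}
  V23: {p,v}
C dims 13,5; δ0: rk 5, SNF 1^5
Ȟ^0 = (13 − 5) − 0 = 8, so Ȟ^0 ≅ Z^8
Ȟ^1 = (5 − 0) − 5 = 0, so Ȟ^1 ≅ 0
Ȟ^2 = (0 − 0) − 0 = 0, so Ȟ^2 ≅ 0

Ȟ^0 ≅ Z^8, Ȟ^1 ≅ 0 and Ȟ^2 ≅ 0


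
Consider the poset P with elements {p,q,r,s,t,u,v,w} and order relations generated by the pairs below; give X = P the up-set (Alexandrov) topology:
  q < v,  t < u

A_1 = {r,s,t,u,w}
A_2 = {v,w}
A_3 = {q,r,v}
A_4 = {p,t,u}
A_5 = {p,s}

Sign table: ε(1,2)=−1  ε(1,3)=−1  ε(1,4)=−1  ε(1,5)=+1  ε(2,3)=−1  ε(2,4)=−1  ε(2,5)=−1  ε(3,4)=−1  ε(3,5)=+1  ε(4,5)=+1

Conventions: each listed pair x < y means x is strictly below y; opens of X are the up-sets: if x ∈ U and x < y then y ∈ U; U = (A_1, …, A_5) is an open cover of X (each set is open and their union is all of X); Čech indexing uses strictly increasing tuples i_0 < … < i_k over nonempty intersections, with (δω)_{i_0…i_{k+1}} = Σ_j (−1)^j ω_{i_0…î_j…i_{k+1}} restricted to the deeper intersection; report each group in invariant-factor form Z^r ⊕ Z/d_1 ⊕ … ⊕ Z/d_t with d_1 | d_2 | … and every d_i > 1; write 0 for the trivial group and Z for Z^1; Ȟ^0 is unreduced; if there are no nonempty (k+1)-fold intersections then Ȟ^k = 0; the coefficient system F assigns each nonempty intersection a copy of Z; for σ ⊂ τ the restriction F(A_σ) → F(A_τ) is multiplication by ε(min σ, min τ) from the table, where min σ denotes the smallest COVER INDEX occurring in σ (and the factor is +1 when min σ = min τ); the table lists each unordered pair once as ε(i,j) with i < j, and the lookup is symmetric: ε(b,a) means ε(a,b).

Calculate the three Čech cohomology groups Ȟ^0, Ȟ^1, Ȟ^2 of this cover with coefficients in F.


Ȟ^0 = 0, Ȟ^1 = Z ⊕ Z/2, Ȟ^2 = 0

nerve of the cover:
  A12={w} A13={r} A14={t,u} A15={s} A23={v} A45={p}
C dims 5,6; δ0: rk 5, SNF 1^4·2
Ȟ^0 = (5 − 5) − 0 = 0, so Ȟ^0 ≅ 0
Ȟ^1 = (6 − 0) − 5 = 1 plus torsion [2], so Ȟ^1 ≅ Z ⊕ Z/2
Ȟ^2 = (0 − 0) − 0 = 0, so Ȟ^2 ≅ 0


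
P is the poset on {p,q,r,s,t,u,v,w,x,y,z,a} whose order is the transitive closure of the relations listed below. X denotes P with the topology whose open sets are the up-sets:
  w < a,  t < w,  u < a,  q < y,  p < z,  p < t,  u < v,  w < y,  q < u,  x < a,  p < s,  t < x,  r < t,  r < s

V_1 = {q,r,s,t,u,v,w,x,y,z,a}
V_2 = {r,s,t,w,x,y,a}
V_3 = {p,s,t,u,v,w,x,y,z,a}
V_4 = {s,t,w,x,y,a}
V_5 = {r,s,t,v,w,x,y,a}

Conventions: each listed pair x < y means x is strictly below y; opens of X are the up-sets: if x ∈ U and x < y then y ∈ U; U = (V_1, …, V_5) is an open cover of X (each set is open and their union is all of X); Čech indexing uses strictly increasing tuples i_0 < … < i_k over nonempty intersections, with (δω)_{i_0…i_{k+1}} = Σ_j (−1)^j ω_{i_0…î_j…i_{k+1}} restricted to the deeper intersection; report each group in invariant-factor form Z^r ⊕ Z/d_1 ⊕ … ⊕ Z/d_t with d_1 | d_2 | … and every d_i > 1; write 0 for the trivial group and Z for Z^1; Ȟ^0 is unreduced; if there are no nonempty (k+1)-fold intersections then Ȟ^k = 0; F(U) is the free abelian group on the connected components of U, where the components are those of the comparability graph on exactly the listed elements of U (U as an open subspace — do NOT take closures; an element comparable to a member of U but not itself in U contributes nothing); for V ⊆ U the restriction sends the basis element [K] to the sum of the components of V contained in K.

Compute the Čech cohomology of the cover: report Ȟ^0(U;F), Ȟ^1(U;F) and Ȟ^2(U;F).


Ȟ^0 = Z, Ȟ^1 = Z, Ȟ^2 = 0

cover nerve:
  V12={r,s,t,w,x,y,a} V13={s,t,u,v,w,x,y,z,a} V14={s,t,w,x,y,a} V15={r,s,t,v,w,x,y,a} V23={s,t,w,x,y,a} V24={s,t,w,x,y,a} V25={r,s,t,w,x,y,a} V34={s,t,w,x,y,a} V35={s,t,v,w,x,y,a} V45={s,t,w,x,y,a}
  V123={s,t,w,x,y,a} V124={s,t,w,x,y,a} V125={r,s,t,w,x,y,a} V134={s,t,w,x,y,a} V135={s,t,v,w,x,y,a} V145={s,t,w,x,y,a} V234={s,t,w,x,y,a} V235={s,t,w,x,y,a} V245={s,t,w,x,y,a} V345={s,t,w,x,y,a}
  V1234={s,t,w,x,y,a} V1235={s,t,w,x,y,a} V1245={s,t,w,x,y,a} V1345={s,t,w,x,y,a} V2345={s,t,w,x,y,a}
  V12345={s,t,w,x,y,a}
components per intersection:
  V1: {q,r,s,t,u,v,w,x,y,a} {z}
  V2: {r,s,t,w,x,y,a}
  V3: {p,s,t,u,v,w,x,y,z,a}
  V4: {s} {t,w,x,y,a}
  V5: {r,s,t,w,x,y,a} {v}
  V12: {r,s,t,w,x,y,a}
  V13: {s} {t,u,v,w,x,y,a} {z}
  V14: {s} {t,w,x,y,a}
  V15: {r,s,t,w,x,y,a} {v}
  V23: {s} {t,w,x,y,a}
  V24: {s} {t,w,x,y,a}
  V25: {r,s,t,w,x,y,a}
  V34: {s} {t,w,x,y,a}
  V35: {s} {t,w,x,y,a} {v}
  V45: {s} {t,w,x,y,a}
  V123: {s} {t,w,x,y,a}
  V124: {s} {t,w,x,y,a}
  V125: {r,s,t,w,x,y,a}
  V134: {s} {t,w,x,y,a}
  V135: {s} {t,w,x,y,a} {v}
  V145: {s} {t,w,x,y,a}
  V234: {s} {t,w,x,y,a}
  V235: {s} {t,w,x,y,a}
  V245: {s} {t,w,x,y,a}
  V345: {s} {t,w,x,y,a}
  V1234: {s} {t,w,x,y,a}
  V1235: {s} {t,w,x,y,a}
  V1245: {s} {t,w,x,y,a}
  V1345: {s} {t,w,x,y,a}
  V2345: {s} {t,w,x,y,a}
  V12345: {s} {t,w,x,y,a}
C dims 8,20,20,10; δ0: rk 7, SNF 1^7; δ1: rk 12, SNF 1^12; δ2: rk 8, SNF 1^8
Ȟ^0: (8−7)−0=1 ⇒ Z
Ȟ^1: (20−12)−7=1 ⇒ Z
Ȟ^2: (20−8)−12=0 ⇒ 0


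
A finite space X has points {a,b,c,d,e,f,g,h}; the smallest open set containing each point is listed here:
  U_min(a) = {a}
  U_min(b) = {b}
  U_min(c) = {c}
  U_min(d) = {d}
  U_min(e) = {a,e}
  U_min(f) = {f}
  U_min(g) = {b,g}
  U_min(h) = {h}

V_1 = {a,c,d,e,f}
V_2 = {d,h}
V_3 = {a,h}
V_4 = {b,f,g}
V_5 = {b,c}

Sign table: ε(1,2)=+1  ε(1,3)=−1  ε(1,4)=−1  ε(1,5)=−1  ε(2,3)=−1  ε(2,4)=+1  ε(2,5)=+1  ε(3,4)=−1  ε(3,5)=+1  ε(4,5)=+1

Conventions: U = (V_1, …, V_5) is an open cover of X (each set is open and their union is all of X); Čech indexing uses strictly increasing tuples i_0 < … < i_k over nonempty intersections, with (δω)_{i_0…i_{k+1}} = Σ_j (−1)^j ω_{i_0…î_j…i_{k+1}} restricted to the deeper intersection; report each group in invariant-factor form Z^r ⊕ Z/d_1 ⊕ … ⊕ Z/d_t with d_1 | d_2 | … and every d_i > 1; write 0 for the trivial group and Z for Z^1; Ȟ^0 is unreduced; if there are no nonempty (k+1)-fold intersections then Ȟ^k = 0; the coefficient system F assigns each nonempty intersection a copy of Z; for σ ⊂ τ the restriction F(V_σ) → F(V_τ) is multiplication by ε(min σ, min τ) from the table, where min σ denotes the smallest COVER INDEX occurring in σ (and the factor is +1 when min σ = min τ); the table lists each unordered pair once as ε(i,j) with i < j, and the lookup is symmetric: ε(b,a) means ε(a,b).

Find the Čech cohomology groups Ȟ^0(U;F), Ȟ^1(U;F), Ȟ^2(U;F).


Ȟ^0(U;F) ≅ Z, Ȟ^1(U;F) ≅ Z^2, Ȟ^2(U;F) ≅ 0

nonempty intersections:
  V12={d} V13={a} V14={f} V15={c} V23={h} V45={b}
C dims 5,6; δ0: rk 4, SNF 1^4
Ȟ^0: (5−4)−0=1 ⇒ Z
Ȟ^1: (6−0)−4=2 ⇒ Z^2
Ȟ^2: (0−0)−0=0 ⇒ 0


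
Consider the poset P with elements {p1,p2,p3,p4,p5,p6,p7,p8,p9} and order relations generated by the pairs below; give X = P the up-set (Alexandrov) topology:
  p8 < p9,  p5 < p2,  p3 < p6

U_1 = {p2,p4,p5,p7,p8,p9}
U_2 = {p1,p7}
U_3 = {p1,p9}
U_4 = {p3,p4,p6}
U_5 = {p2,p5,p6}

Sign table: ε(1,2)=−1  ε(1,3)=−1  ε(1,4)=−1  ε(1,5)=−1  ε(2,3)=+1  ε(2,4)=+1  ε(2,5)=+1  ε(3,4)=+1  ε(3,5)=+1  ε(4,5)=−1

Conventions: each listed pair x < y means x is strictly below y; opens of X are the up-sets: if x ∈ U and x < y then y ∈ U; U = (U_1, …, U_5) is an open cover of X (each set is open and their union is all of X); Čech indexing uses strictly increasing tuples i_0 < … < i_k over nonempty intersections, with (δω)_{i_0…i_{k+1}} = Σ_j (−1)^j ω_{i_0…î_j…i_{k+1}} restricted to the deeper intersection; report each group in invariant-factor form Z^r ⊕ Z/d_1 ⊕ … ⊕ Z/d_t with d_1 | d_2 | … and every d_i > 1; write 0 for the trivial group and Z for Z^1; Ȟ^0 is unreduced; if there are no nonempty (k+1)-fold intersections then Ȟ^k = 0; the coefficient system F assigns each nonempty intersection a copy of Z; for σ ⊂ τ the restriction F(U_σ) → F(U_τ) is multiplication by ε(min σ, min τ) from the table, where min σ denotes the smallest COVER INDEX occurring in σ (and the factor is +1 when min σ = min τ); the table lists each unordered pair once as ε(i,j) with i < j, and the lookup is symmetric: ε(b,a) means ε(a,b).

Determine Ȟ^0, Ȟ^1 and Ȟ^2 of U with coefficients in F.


nonempty intersections:
  U12={p7} U13={p9} U14={p4} U15={p2,p5} U23={p1} U45={p6}
C dims 5,6; δ0: rk 5, SNF 1^4·2
Ȟ^0: (5−5)−0=0 ⇒ 0
Ȟ^1: (6−0)−5=1 plus torsion [2] ⇒ Z ⊕ Z/2
Ȟ^2: (0−0)−0=0 ⇒ 0

Ȟ^0 ≅ 0; Ȟ^1 ≅ Z ⊕ Z/2; Ȟ^2 ≅ 0
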